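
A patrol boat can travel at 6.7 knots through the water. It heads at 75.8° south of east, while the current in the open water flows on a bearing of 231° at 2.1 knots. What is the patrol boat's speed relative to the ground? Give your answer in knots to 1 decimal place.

Taking east as x and north as y: velocity relative to the water = (1.644, -6.495) knots; the water relative to ground = (-1.632, -1.322) knots.
Velocity relative to ground = (1.644, -6.495) + (-1.632, -1.322) = (0.012, -7.817) knots.
Speed = |(0.012, -7.817)| = 7.817 knots.

7.8 knots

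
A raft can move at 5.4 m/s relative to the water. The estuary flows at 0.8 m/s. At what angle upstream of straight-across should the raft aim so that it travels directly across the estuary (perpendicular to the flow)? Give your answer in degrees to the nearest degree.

9°

To cancel the current, the upstream component of the raft's velocity must equal the flow: 5.4 sin θ = 0.8.
sin θ = 0.8 / 5.4 = 0.1481.
θ = arcsin(0.1481) = 8.520°.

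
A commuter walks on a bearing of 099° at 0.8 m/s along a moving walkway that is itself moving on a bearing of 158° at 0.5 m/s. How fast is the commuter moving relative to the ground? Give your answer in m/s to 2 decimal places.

1.14 m/s

Taking east as x and north as y: moving walkway velocity = (0.187, -0.464) m/s; commuter velocity relative to moving walkway = (0.790, -0.125) m/s.
Velocity relative to ground = (0.187, -0.464) + (0.790, -0.125) = (0.977, -0.589) m/s.
Speed = |(0.977, -0.589)| = 1.141 m/s.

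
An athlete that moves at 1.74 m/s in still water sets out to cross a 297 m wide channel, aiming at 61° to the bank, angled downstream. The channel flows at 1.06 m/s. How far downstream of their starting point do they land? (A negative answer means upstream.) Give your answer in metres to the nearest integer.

371 m

Perpendicular speed = 1.522 m/s; crossing time = 297 / 1.522 = 195.159 s.
Net downstream speed = 1.904 m/s.
Drift = 1.904 × 195.159 = 371.498 m (downstream).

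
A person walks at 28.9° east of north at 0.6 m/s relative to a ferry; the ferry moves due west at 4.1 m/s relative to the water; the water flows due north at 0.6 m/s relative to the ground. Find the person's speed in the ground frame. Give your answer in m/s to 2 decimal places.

In east/north components (m/s): person relative to ferry = (0.290, 0.525); ferry relative to water = (-4.100, 0.000); water relative to ground = (0.000, 0.600).
Sum = (-3.810, 1.125) m/s.
Speed = |(-3.810, 1.125)| = 3.973 m/s.

3.97 m/s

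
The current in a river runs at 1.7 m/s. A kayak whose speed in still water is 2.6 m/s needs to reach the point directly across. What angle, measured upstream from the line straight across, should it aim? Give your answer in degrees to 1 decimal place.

To cancel the current, the upstream component of the kayak's velocity must equal the flow: 2.6 sin θ = 1.7.
sin θ = 1.7 / 2.6 = 0.6538.
θ = arcsin(0.6538) = 40.832°.

40.8°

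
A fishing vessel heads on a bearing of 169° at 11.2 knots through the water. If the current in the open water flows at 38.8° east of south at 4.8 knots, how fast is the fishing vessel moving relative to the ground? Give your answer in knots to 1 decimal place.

15.6 knots

Taking east as x and north as y: velocity relative to the water = (2.137, -10.994) knots; the water relative to ground = (3.008, -3.741) knots.
Velocity relative to ground = (2.137, -10.994) + (3.008, -3.741) = (5.145, -14.735) knots.
Speed = |(5.145, -14.735)| = 15.607 knots.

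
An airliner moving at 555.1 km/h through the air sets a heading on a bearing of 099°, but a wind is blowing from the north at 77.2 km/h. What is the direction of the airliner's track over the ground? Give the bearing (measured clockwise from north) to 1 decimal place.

Taking east as x and north as y: velocity relative to the air = (548.266, -86.837) km/h; the air relative to ground = (0.000, -77.200) km/h.
Velocity relative to ground = (548.266, -86.837) + (0.000, -77.200) = (548.266, -164.037) km/h.
Bearing = atan2(548.27, -164.04) = 106.66° clockwise from north.

106.7°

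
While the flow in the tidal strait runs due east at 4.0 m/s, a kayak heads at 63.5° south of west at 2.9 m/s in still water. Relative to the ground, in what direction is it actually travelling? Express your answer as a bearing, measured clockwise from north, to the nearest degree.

134°

Taking east as x and north as y: velocity relative to the water = (-1.294, -2.595) m/s; the water relative to ground = (4.000, 0.000) m/s.
Velocity relative to ground = (-1.294, -2.595) + (4.000, 0.000) = (2.706, -2.595) m/s.
Bearing = atan2(2.71, -2.60) = 133.80° clockwise from north.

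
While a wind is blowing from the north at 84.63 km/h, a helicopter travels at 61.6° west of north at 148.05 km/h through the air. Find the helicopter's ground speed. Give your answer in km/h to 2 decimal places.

131.01 km/h

Taking east as x and north as y: velocity relative to the air = (-130.232, 70.416) km/h; the air relative to ground = (0.000, -84.630) km/h.
Velocity relative to ground = (-130.232, 70.416) + (0.000, -84.630) = (-130.232, -14.214) km/h.
Speed = |(-130.232, -14.214)| = 131.005 km/h.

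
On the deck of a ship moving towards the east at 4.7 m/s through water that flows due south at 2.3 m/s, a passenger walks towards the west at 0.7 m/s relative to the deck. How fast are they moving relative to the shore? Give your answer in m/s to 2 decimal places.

In east/north components (m/s): passenger relative to ship = (-0.700, 0.000); ship relative to water = (4.700, 0.000); water relative to ground = (0.000, -2.300).
Sum = (4.000, -2.300) m/s.
Speed = |(4.000, -2.300)| = 4.614 m/s.

4.61 m/s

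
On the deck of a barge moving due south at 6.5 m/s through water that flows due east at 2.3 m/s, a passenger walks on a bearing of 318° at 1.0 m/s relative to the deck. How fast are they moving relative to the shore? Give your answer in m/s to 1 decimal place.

6.0 m/s

In east/north components (m/s): passenger relative to barge = (-0.669, 0.743); barge relative to water = (0.000, -6.500); water relative to ground = (2.300, 0.000).
Sum = (1.631, -5.757) m/s.
Speed = |(1.631, -5.757)| = 5.983 m/s.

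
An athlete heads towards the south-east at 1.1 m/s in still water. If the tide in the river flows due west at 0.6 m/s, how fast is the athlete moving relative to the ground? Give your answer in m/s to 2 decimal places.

0.80 m/s

Taking east as x and north as y: velocity relative to the water = (0.778, -0.778) m/s; the water relative to ground = (-0.600, 0.000) m/s.
Velocity relative to ground = (0.778, -0.778) + (-0.600, 0.000) = (0.178, -0.778) m/s.
Speed = |(0.178, -0.778)| = 0.798 m/s.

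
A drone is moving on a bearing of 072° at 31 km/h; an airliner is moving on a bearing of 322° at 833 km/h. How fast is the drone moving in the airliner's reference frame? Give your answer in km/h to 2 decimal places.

Taking east as x and north as y: drone velocity = (29.483, 9.580) km/h; airliner velocity = (-512.846, 656.413) km/h.
Velocity of drone relative to airliner = (29.483, 9.580) − (-512.846, 656.413) = (542.329, -646.833) km/h.
Magnitude = |(542.329, -646.833)| = 844.105 km/h.

844.11 km/h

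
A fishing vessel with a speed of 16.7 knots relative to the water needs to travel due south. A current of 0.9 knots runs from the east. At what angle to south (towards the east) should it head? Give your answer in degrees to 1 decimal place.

3.1°

The current pushes perpendicular to the desired track; the heading must have a component into the current equal to 0.9 knots: 16.7 sin θ = 0.9.
sin θ = 0.0539, so θ = 3.089°.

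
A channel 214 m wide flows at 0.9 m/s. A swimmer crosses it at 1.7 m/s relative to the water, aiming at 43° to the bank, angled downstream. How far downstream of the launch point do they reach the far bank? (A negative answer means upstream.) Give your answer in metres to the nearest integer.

396 m

Perpendicular speed = 1.159 m/s; crossing time = 214 / 1.159 = 184.579 s.
Net downstream speed = 2.143 m/s.
Drift = 2.143 × 184.579 = 395.608 m (downstream).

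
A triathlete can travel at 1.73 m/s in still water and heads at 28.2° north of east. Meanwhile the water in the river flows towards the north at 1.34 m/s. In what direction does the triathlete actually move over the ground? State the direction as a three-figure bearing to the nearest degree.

Taking east as x and north as y: velocity relative to the water = (1.525, 0.818) m/s; the water relative to ground = (0.000, 1.340) m/s.
Velocity relative to ground = (1.525, 0.818) + (0.000, 1.340) = (1.525, 2.158) m/s.
Bearing = atan2(1.52, 2.16) = 35.25° clockwise from north.

035°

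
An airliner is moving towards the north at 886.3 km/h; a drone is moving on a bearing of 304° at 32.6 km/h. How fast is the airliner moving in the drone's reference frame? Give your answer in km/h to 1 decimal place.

Taking east as x and north as y: airliner velocity = (0.000, 886.300) km/h; drone velocity = (-27.027, 18.230) km/h.
Velocity of airliner relative to drone = (0.000, 886.300) − (-27.027, 18.230) = (27.027, 868.070) km/h.
Magnitude = |(27.027, 868.070)| = 868.491 km/h.

868.5 km/h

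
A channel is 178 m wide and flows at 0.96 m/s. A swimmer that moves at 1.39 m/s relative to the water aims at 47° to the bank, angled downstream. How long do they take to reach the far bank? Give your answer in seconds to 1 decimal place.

The component of the swimmer's velocity perpendicular to the bank is 1.39 × sin 47° = 1.017 m/s.
The flow acts along the bank and has no component across it.
Time = 178 / 1.017 = 175.097 s.

175.1 s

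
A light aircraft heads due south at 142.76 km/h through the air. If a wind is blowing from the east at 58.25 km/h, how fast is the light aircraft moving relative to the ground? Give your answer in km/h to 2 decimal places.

Taking east as x and north as y: velocity relative to the air = (0.000, -142.760) km/h; the air relative to ground = (-58.250, 0.000) km/h.
Velocity relative to ground = (0.000, -142.760) + (-58.250, 0.000) = (-58.250, -142.760) km/h.
Speed = |(-58.250, -142.760)| = 154.187 km/h.

154.19 km/h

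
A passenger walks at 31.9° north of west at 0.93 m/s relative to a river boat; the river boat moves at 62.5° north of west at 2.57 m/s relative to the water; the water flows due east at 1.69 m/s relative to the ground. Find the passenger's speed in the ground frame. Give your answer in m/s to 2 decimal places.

2.79 m/s

In east/north components (m/s): passenger relative to river boat = (-0.790, 0.491); river boat relative to water = (-1.187, 2.280); water relative to ground = (1.690, 0.000).
Sum = (-0.286, 2.771) m/s.
Speed = |(-0.286, 2.771)| = 2.786 m/s.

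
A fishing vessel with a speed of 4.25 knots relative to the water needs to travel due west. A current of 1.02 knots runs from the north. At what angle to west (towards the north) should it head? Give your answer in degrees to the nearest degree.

14°

The current pushes perpendicular to the desired track; the heading must have a component into the current equal to 1.02 knots: 4.25 sin θ = 1.02.
sin θ = 0.2400, so θ = 13.887°.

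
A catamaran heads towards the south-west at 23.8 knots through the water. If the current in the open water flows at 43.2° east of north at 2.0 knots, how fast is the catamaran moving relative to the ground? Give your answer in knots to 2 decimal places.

21.80 knots

Taking east as x and north as y: velocity relative to the water = (-16.829, -16.829) knots; the water relative to ground = (1.369, 1.458) knots.
Velocity relative to ground = (-16.829, -16.829) + (1.369, 1.458) = (-15.460, -15.371) knots.
Speed = |(-15.460, -15.371)| = 21.801 knots.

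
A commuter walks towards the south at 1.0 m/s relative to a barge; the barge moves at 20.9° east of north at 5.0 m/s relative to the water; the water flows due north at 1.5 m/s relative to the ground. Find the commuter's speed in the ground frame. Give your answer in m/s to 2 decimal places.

In east/north components (m/s): commuter relative to barge = (0.000, -1.000); barge relative to water = (1.784, 4.671); water relative to ground = (0.000, 1.500).
Sum = (1.784, 5.171) m/s.
Speed = |(1.784, 5.171)| = 5.470 m/s.

5.47 m/s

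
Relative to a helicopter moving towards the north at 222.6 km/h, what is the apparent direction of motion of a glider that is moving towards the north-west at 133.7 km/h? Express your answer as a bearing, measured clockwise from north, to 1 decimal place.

216.4°

Taking east as x and north as y: glider velocity = (-94.540, 94.540) km/h; helicopter velocity = (0.000, 222.600) km/h.
Velocity of glider relative to helicopter = (-94.540, 94.540) − (0.000, 222.600) = (-94.540, -128.060) km/h.
Bearing = atan2(-94.54, -128.06) = 216.44° clockwise from north.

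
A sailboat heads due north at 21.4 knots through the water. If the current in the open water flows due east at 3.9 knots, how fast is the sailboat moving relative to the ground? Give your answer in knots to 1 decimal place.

21.8 knots

Taking east as x and north as y: velocity relative to the water = (0.000, 21.400) knots; the water relative to ground = (3.900, 0.000) knots.
Velocity relative to ground = (0.000, 21.400) + (3.900, 0.000) = (3.900, 21.400) knots.
Speed = |(3.900, 21.400)| = 21.752 knots.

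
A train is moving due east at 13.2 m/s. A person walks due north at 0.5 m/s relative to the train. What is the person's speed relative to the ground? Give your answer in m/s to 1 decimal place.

Taking east as x and north as y: train velocity = (13.200, 0.000) m/s; person velocity relative to train = (0.000, 0.500) m/s.
Velocity relative to ground = (13.200, 0.000) + (0.000, 0.500) = (13.200, 0.500) m/s.
Speed = |(13.200, 0.500)| = 13.209 m/s.

13.2 m/s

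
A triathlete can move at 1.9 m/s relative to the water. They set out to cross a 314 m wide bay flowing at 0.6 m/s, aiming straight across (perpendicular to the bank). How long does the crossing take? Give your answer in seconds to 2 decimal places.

165.26 s

The component of the triathlete's velocity perpendicular to the bank is 1.9 m/s.
The current is parallel to the bank, so it does not affect the crossing time.
Time = 314 / 1.900 = 165.263 s.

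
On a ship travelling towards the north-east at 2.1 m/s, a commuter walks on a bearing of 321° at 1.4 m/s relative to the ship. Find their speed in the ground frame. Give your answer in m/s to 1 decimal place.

Taking east as x and north as y: ship velocity = (1.485, 1.485) m/s; commuter velocity relative to ship = (-0.881, 1.088) m/s.
Velocity relative to ground = (1.485, 1.485) + (-0.881, 1.088) = (0.604, 2.573) m/s.
Speed = |(0.604, 2.573)| = 2.643 m/s.

2.6 m/s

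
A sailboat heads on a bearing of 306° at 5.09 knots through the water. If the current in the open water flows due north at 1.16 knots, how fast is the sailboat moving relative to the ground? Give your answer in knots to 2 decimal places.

5.85 knots

Taking east as x and north as y: velocity relative to the water = (-4.118, 2.992) knots; the water relative to ground = (0.000, 1.160) knots.
Velocity relative to ground = (-4.118, 2.992) + (0.000, 1.160) = (-4.118, 4.152) knots.
Speed = |(-4.118, 4.152)| = 5.848 knots.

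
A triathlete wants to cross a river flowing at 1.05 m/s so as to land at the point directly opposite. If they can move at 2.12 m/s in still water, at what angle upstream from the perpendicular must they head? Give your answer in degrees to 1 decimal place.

29.7°

To cancel the current, the upstream component of the triathlete's velocity must equal the flow: 2.12 sin θ = 1.05.
sin θ = 1.05 / 2.12 = 0.4953.
θ = arcsin(0.4953) = 29.688°.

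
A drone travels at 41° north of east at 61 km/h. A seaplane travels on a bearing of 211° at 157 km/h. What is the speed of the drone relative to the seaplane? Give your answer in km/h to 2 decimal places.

Taking east as x and north as y: drone velocity = (46.037, 40.020) km/h; seaplane velocity = (-80.861, -134.575) km/h.
Velocity of drone relative to seaplane = (46.037, 40.020) − (-80.861, -134.575) = (126.898, 174.595) km/h.
Magnitude = |(126.898, 174.595)| = 215.839 km/h.

215.84 km/h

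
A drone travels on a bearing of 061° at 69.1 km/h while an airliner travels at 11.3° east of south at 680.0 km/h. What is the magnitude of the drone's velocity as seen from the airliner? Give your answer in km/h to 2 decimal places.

704.09 km/h

Taking east as x and north as y: drone velocity = (60.436, 33.500) km/h; airliner velocity = (133.243, -666.818) km/h.
Velocity of drone relative to airliner = (60.436, 33.500) − (133.243, -666.818) = (-72.807, 700.318) km/h.
Magnitude = |(-72.807, 700.318)| = 704.093 km/h.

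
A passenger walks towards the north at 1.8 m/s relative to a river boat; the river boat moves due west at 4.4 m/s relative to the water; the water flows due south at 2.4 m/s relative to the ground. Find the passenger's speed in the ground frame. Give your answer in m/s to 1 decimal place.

4.4 m/s

In east/north components (m/s): passenger relative to river boat = (0.000, 1.800); river boat relative to water = (-4.400, 0.000); water relative to ground = (0.000, -2.400).
Sum = (-4.400, -0.600) m/s.
Speed = |(-4.400, -0.600)| = 4.441 m/s.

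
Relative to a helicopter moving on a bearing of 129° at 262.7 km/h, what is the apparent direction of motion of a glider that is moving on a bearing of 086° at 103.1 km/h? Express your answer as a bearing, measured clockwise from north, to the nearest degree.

Taking east as x and north as y: glider velocity = (102.849, 7.192) km/h; helicopter velocity = (204.156, -165.322) km/h.
Velocity of glider relative to helicopter = (102.849, 7.192) − (204.156, -165.322) = (-101.307, 172.514) km/h.
Bearing = atan2(-101.31, 172.51) = 329.58° clockwise from north.

330°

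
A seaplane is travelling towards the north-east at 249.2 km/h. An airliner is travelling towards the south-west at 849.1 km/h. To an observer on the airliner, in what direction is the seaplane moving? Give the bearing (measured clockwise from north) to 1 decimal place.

Taking east as x and north as y: seaplane velocity = (176.211, 176.211) km/h; airliner velocity = (-600.404, -600.404) km/h.
Velocity of seaplane relative to airliner = (176.211, 176.211) − (-600.404, -600.404) = (776.615, 776.615) km/h.
Bearing = atan2(776.62, 776.62) = 45.00° clockwise from north.

045.0°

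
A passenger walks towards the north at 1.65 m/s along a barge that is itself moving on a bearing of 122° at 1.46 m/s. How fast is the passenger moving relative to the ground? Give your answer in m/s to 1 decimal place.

1.5 m/s

Taking east as x and north as y: barge velocity = (1.238, -0.774) m/s; passenger velocity relative to barge = (0.000, 1.650) m/s.
Velocity relative to ground = (1.238, -0.774) + (0.000, 1.650) = (1.238, 0.876) m/s.
Speed = |(1.238, 0.876)| = 1.517 m/s.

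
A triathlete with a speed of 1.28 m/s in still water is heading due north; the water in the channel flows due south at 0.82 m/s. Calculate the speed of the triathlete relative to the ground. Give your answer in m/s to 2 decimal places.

0.46 m/s

Taking east as x and north as y: velocity relative to the water = (0.000, 1.280) m/s; the water relative to ground = (0.000, -0.820) m/s.
Velocity relative to ground = (0.000, 1.280) + (0.000, -0.820) = (0.000, 0.460) m/s.
Speed = |(0.000, 0.460)| = 0.460 m/s.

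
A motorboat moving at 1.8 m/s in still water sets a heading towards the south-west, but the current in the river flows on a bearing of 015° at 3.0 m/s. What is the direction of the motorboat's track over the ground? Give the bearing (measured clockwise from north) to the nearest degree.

343°

Taking east as x and north as y: velocity relative to the water = (-1.273, -1.273) m/s; the water relative to ground = (0.776, 2.898) m/s.
Velocity relative to ground = (-1.273, -1.273) + (0.776, 2.898) = (-0.496, 1.625) m/s.
Bearing = atan2(-0.50, 1.62) = 343.02° clockwise from north.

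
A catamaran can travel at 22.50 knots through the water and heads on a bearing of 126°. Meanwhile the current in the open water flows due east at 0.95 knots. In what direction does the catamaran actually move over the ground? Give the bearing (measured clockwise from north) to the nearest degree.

Taking east as x and north as y: velocity relative to the water = (18.203, -13.225) knots; the water relative to ground = (0.950, 0.000) knots.
Velocity relative to ground = (18.203, -13.225) + (0.950, 0.000) = (19.153, -13.225) knots.
Bearing = atan2(19.15, -13.23) = 124.63° clockwise from north.

125°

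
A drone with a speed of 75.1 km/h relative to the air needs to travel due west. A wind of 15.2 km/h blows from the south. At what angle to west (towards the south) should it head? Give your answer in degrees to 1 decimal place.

The wind pushes perpendicular to the desired track; the heading must have a component into the wind equal to 15.2 km/h: 75.1 sin θ = 15.2.
sin θ = 0.2024, so θ = 11.677°.

11.7°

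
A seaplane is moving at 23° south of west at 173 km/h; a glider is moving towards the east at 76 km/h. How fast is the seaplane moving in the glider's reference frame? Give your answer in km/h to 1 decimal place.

244.8 km/h

Taking east as x and north as y: seaplane velocity = (-159.247, -67.596) km/h; glider velocity = (76.000, 0.000) km/h.
Velocity of seaplane relative to glider = (-159.247, -67.596) − (76.000, 0.000) = (-235.247, -67.596) km/h.
Magnitude = |(-235.247, -67.596)| = 244.766 km/h.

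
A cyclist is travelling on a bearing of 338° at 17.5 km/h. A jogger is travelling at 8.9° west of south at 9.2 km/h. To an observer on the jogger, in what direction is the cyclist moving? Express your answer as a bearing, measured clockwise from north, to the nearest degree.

349°

Taking east as x and north as y: cyclist velocity = (-6.556, 16.226) km/h; jogger velocity = (-1.423, -9.089) km/h.
Velocity of cyclist relative to jogger = (-6.556, 16.226) − (-1.423, -9.089) = (-5.132, 25.315) km/h.
Bearing = atan2(-5.13, 25.31) = 348.54° clockwise from north.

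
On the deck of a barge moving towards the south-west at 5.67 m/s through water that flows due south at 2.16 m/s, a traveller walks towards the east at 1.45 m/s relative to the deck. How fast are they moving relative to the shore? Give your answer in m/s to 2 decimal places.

In east/north components (m/s): traveller relative to barge = (1.450, 0.000); barge relative to water = (-4.009, -4.009); water relative to ground = (0.000, -2.160).
Sum = (-2.559, -6.169) m/s.
Speed = |(-2.559, -6.169)| = 6.679 m/s.

6.68 m/s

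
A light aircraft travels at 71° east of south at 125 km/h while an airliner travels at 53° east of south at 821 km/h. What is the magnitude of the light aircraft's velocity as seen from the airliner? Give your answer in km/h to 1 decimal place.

703.2 km/h

Taking east as x and north as y: light aircraft velocity = (118.190, -40.696) km/h; airliner velocity = (655.680, -494.090) km/h.
Velocity of light aircraft relative to airliner = (118.190, -40.696) − (655.680, -494.090) = (-537.490, 453.394) km/h.
Magnitude = |(-537.490, 453.394)| = 703.180 km/h.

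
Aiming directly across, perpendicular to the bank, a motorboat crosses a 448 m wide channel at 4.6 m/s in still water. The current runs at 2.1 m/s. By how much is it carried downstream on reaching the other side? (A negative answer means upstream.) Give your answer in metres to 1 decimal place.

Perpendicular speed = 4.600 m/s; crossing time = 448 / 4.600 = 97.391 s.
Net downstream speed = 2.100 m/s.
Drift = 2.100 × 97.391 = 204.522 m (downstream).

204.5 m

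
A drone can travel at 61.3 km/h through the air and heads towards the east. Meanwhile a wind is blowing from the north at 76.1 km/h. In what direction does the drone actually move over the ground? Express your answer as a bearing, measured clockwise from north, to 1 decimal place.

Taking east as x and north as y: velocity relative to the air = (61.300, 0.000) km/h; the air relative to ground = (0.000, -76.100) km/h.
Velocity relative to ground = (61.300, 0.000) + (0.000, -76.100) = (61.300, -76.100) km/h.
Bearing = atan2(61.30, -76.10) = 141.15° clockwise from north.

141.1°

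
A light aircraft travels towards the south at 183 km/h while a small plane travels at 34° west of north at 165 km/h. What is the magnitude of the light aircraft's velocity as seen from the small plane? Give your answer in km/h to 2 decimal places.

332.84 km/h

Taking east as x and north as y: light aircraft velocity = (0.000, -183.000) km/h; small plane velocity = (-92.267, 136.791) km/h.
Velocity of light aircraft relative to small plane = (0.000, -183.000) − (-92.267, 136.791) = (92.267, -319.791) km/h.
Magnitude = |(92.267, -319.791)| = 332.836 km/h.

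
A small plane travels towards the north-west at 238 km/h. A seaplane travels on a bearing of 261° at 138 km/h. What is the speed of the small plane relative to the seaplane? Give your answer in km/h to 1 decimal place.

Taking east as x and north as y: small plane velocity = (-168.291, 168.291) km/h; seaplane velocity = (-136.301, -21.588) km/h.
Velocity of small plane relative to seaplane = (-168.291, 168.291) − (-136.301, -21.588) = (-31.990, 189.879) km/h.
Magnitude = |(-31.990, 189.879)| = 192.555 km/h.

192.6 km/h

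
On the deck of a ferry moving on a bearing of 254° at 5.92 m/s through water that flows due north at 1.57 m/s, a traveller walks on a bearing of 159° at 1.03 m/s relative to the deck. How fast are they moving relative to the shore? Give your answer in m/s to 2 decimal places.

5.42 m/s

In east/north components (m/s): traveller relative to ferry = (0.369, -0.962); ferry relative to water = (-5.691, -1.632); water relative to ground = (0.000, 1.570).
Sum = (-5.322, -1.023) m/s.
Speed = |(-5.322, -1.023)| = 5.419 m/s.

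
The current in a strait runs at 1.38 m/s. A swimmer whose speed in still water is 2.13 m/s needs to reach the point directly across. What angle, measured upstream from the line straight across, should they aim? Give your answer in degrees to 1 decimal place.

To cancel the current, the upstream component of the swimmer's velocity must equal the flow: 2.13 sin θ = 1.38.
sin θ = 1.38 / 2.13 = 0.6479.
θ = arcsin(0.6479) = 40.383°.

40.4°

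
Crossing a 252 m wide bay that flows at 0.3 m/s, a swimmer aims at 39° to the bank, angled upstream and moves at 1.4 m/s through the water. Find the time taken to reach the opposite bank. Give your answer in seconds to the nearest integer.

The component of the swimmer's velocity perpendicular to the bank is 1.4 × sin 39° = 0.881 m/s.
Only the cross-stream component determines the crossing time; the current contributes nothing perpendicular to the bank.
Time = 252 / 0.881 = 286.023 s.

286 s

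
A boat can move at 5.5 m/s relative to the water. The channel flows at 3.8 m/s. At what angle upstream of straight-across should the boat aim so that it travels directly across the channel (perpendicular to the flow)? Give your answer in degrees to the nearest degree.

44°

To cancel the current, the upstream component of the boat's velocity must equal the flow: 5.5 sin θ = 3.8.
sin θ = 3.8 / 5.5 = 0.6909.
θ = arcsin(0.6909) = 43.702°.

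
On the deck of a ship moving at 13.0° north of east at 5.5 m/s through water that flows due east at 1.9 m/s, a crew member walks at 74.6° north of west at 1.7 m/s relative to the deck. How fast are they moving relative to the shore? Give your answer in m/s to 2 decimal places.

7.39 m/s

In east/north components (m/s): crew member relative to ship = (-0.451, 1.639); ship relative to water = (5.359, 1.237); water relative to ground = (1.900, 0.000).
Sum = (6.808, 2.876) m/s.
Speed = |(6.808, 2.876)| = 7.390 m/s.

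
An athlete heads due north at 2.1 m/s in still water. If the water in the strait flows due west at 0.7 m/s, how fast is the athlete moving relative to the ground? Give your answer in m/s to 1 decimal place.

2.2 m/s

Taking east as x and north as y: velocity relative to the water = (0.000, 2.100) m/s; the water relative to ground = (-0.700, 0.000) m/s.
Velocity relative to ground = (0.000, 2.100) + (-0.700, 0.000) = (-0.700, 2.100) m/s.
Speed = |(-0.700, 2.100)| = 2.214 m/s.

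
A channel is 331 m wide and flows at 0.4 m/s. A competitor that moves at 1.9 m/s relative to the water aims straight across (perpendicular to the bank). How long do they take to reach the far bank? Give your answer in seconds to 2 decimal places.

174.21 s

The component of the competitor's velocity perpendicular to the bank is 1.9 m/s.
Only the cross-stream component determines the crossing time; the current contributes nothing perpendicular to the bank.
Time = 331 / 1.900 = 174.211 s.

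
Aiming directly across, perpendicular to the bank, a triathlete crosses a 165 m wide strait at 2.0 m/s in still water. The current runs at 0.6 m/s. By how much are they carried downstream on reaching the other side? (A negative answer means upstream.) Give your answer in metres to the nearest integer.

50 m

Perpendicular speed = 2.000 m/s; crossing time = 165 / 2.000 = 82.500 s.
Net downstream speed = 0.600 m/s.
Drift = 0.600 × 82.500 = 49.500 m (downstream).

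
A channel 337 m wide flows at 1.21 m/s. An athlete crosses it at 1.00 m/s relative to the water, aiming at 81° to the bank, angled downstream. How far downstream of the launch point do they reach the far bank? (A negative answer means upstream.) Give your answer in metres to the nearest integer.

Perpendicular speed = 0.988 m/s; crossing time = 337 / 0.988 = 341.201 s.
Net downstream speed = 1.366 m/s.
Drift = 1.366 × 341.201 = 466.228 m (downstream).

466 m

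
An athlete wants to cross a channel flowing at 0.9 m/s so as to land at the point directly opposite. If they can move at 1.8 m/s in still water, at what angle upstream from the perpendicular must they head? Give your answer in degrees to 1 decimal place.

30.0°

To cancel the current, the upstream component of the athlete's velocity must equal the flow: 1.8 sin θ = 0.9.
sin θ = 0.9 / 1.8 = 0.5000.
θ = arcsin(0.5000) = 30.000°.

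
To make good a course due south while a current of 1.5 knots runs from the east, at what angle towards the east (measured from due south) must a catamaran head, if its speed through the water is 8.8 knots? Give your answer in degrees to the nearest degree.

10°

The current pushes perpendicular to the desired track; the heading must have a component into the current equal to 1.5 knots: 8.8 sin θ = 1.5.
sin θ = 0.1705, so θ = 9.814°.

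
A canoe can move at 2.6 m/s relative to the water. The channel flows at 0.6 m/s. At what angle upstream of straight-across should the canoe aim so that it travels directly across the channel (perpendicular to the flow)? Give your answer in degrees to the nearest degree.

13°

To cancel the current, the upstream component of the canoe's velocity must equal the flow: 2.6 sin θ = 0.6.
sin θ = 0.6 / 2.6 = 0.2308.
θ = arcsin(0.2308) = 13.342°.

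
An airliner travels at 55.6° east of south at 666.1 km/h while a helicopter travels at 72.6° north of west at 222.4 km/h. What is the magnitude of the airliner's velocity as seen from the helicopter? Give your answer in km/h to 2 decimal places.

852.05 km/h

Taking east as x and north as y: airliner velocity = (549.608, -376.325) km/h; helicopter velocity = (-66.507, 212.223) km/h.
Velocity of airliner relative to helicopter = (549.608, -376.325) − (-66.507, 212.223) = (616.115, -588.548) km/h.
Magnitude = |(616.115, -588.548)| = 852.048 km/h.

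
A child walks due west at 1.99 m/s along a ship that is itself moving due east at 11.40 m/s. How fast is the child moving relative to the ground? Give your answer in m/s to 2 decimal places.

Taking east as x and north as y: ship velocity = (11.400, 0.000) m/s; child velocity relative to ship = (-1.990, 0.000) m/s.
Velocity relative to ground = (11.400, 0.000) + (-1.990, 0.000) = (9.410, 0.000) m/s.
Speed = |(9.410, 0.000)| = 9.410 m/s.

9.41 m/s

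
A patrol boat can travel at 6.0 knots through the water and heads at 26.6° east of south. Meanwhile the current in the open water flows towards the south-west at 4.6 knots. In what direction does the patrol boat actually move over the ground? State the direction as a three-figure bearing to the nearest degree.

184°

Taking east as x and north as y: velocity relative to the water = (2.687, -5.365) knots; the water relative to ground = (-3.253, -3.253) knots.
Velocity relative to ground = (2.687, -5.365) + (-3.253, -3.253) = (-0.566, -8.618) knots.
Bearing = atan2(-0.57, -8.62) = 183.76° clockwise from north.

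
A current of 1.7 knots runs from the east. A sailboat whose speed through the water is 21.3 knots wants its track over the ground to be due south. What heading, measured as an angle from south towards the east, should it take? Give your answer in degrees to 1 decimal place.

4.6°

The current pushes perpendicular to the desired track; the heading must have a component into the current equal to 1.7 knots: 21.3 sin θ = 1.7.
sin θ = 0.0798, so θ = 4.578°.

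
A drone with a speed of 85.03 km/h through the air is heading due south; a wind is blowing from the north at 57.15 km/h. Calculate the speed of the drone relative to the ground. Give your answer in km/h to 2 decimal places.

Taking east as x and north as y: velocity relative to the air = (0.000, -85.030) km/h; the air relative to ground = (0.000, -57.150) km/h.
Velocity relative to ground = (0.000, -85.030) + (0.000, -57.150) = (0.000, -142.180) km/h.
Speed = |(0.000, -142.180)| = 142.180 km/h.

142.18 km/h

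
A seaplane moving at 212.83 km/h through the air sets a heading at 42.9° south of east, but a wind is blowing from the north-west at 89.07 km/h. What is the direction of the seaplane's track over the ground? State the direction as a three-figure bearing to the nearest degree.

134°

Taking east as x and north as y: velocity relative to the air = (155.907, -144.878) km/h; the air relative to ground = (62.982, -62.982) km/h.
Velocity relative to ground = (155.907, -144.878) + (62.982, -62.982) = (218.889, -207.860) km/h.
Bearing = atan2(218.89, -207.86) = 133.52° clockwise from north.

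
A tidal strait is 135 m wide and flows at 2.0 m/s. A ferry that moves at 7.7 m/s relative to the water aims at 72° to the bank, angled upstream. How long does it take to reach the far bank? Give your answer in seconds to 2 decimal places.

The component of the ferry's velocity perpendicular to the bank is 7.7 × sin 72° = 7.323 m/s.
The current is parallel to the bank, so it does not affect the crossing time.
Time = 135 / 7.323 = 18.435 s.

18.43 s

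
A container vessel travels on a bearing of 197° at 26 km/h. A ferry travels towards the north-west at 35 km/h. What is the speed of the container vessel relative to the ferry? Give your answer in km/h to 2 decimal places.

52.49 km/h

Taking east as x and north as y: container vessel velocity = (-7.602, -24.864) km/h; ferry velocity = (-24.749, 24.749) km/h.
Velocity of container vessel relative to ferry = (-7.602, -24.864) − (-24.749, 24.749) = (17.147, -49.613) km/h.
Magnitude = |(17.147, -49.613)| = 52.492 km/h.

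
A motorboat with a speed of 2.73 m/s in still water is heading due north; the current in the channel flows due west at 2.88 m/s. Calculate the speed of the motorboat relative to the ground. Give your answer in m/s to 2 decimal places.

Taking east as x and north as y: velocity relative to the water = (0.000, 2.730) m/s; the water relative to ground = (-2.880, 0.000) m/s.
Velocity relative to ground = (0.000, 2.730) + (-2.880, 0.000) = (-2.880, 2.730) m/s.
Speed = |(-2.880, 2.730)| = 3.968 m/s.

3.97 m/s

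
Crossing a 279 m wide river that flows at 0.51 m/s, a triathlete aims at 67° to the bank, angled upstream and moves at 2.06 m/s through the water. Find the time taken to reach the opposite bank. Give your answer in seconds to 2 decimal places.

147.13 s

The component of the triathlete's velocity perpendicular to the bank is 2.06 × sin 67° = 1.896 m/s.
The flow acts along the bank and has no component across it.
Time = 279 / 1.896 = 147.133 s.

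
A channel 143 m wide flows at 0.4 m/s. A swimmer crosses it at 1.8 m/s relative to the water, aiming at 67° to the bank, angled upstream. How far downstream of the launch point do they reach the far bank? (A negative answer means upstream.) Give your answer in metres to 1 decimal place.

-26.2 m

Perpendicular speed = 1.657 m/s; crossing time = 143 / 1.657 = 86.305 s.
Net downstream speed = -0.303 m/s.
Drift = -0.303 × 86.305 = -26.178 m (upstream).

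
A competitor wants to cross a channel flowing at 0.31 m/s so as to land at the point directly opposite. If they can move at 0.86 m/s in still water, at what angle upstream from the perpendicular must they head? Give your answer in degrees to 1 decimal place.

To cancel the current, the upstream component of the competitor's velocity must equal the flow: 0.86 sin θ = 0.31.
sin θ = 0.31 / 0.86 = 0.3605.
θ = arcsin(0.3605) = 21.129°.

21.1°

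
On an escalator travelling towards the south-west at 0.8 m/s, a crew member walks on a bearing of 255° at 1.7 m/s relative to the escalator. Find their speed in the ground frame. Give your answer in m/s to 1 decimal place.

2.4 m/s

Taking east as x and north as y: escalator velocity = (-0.566, -0.566) m/s; crew member velocity relative to escalator = (-1.642, -0.440) m/s.
Velocity relative to ground = (-0.566, -0.566) + (-1.642, -0.440) = (-2.208, -1.006) m/s.
Speed = |(-2.208, -1.006)| = 2.426 m/s.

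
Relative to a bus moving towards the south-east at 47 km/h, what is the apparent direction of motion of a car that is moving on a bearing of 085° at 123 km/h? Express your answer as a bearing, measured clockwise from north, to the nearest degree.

064°

Taking east as x and north as y: car velocity = (122.532, 10.720) km/h; bus velocity = (33.234, -33.234) km/h.
Velocity of car relative to bus = (122.532, 10.720) − (33.234, -33.234) = (89.298, 43.954) km/h.
Bearing = atan2(89.30, 43.95) = 63.79° clockwise from north.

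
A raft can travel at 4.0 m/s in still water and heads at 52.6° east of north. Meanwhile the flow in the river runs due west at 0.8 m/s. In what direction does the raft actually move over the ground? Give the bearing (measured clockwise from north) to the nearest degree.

Taking east as x and north as y: velocity relative to the water = (3.178, 2.430) m/s; the water relative to ground = (-0.800, 0.000) m/s.
Velocity relative to ground = (3.178, 2.430) + (-0.800, 0.000) = (2.378, 2.430) m/s.
Bearing = atan2(2.38, 2.43) = 44.38° clockwise from north.

044°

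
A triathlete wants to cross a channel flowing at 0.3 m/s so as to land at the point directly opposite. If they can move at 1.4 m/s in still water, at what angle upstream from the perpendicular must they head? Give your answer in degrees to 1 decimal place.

12.4°

To cancel the current, the upstream component of the triathlete's velocity must equal the flow: 1.4 sin θ = 0.3.
sin θ = 0.3 / 1.4 = 0.2143.
θ = arcsin(0.2143) = 12.374°.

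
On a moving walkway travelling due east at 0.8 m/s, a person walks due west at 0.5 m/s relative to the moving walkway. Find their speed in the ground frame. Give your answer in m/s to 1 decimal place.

Taking east as x and north as y: moving walkway velocity = (0.800, 0.000) m/s; person velocity relative to moving walkway = (-0.500, 0.000) m/s.
Velocity relative to ground = (0.800, 0.000) + (-0.500, 0.000) = (0.300, 0.000) m/s.
Speed = |(0.300, 0.000)| = 0.300 m/s.

0.3 m/s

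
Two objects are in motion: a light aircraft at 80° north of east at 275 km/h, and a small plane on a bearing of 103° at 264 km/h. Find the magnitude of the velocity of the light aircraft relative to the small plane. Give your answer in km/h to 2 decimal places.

Taking east as x and north as y: light aircraft velocity = (47.753, 270.822) km/h; small plane velocity = (257.234, -59.387) km/h.
Velocity of light aircraft relative to small plane = (47.753, 270.822) − (257.234, -59.387) = (-209.480, 330.209) km/h.
Magnitude = |(-209.480, 330.209)| = 391.050 km/h.

391.05 km/h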